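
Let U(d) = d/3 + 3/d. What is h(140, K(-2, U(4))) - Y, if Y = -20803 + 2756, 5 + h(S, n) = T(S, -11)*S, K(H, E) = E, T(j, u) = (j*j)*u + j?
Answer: -30146358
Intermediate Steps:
U(d) = 3/d + d/3 (U(d) = d*(⅓) + 3/d = d/3 + 3/d = 3/d + d/3)
T(j, u) = j + u*j² (T(j, u) = j²*u + j = u*j² + j = j + u*j²)
h(S, n) = -5 + S²*(1 - 11*S) (h(S, n) = -5 + (S*(1 + S*(-11)))*S = -5 + (S*(1 - 11*S))*S = -5 + S²*(1 - 11*S))
Y = -18047
h(140, K(-2, U(4))) - Y = (-5 + 140²*(1 - 11*140)) - 1*(-18047) = (-5 + 19600*(1 - 1540)) + 18047 = (-5 + 19600*(-1539)) + 18047 = (-5 - 30164400) + 18047 = -30164405 + 18047 = -30146358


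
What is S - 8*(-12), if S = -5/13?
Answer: 1243/13 ≈ 95.615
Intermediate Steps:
S = -5/13 (S = -5*1/13 = -5/13 ≈ -0.38462)
S - 8*(-12) = -5/13 - 8*(-12) = -5/13 + 96 = 1243/13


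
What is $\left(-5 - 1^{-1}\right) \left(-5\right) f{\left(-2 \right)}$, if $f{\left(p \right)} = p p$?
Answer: $120$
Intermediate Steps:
$f{\left(p \right)} = p^{2}$
$\left(-5 - 1^{-1}\right) \left(-5\right) f{\left(-2 \right)} = \left(-5 - 1^{-1}\right) \left(-5\right) \left(-2\right)^{2} = \left(-5 - 1\right) \left(-5\right) 4 = \left(-6\right) \left(-5\right) 4 = 30 \cdot 4 = 120$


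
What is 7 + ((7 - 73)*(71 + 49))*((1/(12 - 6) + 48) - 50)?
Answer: 14527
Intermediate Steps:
7 + ((7 - 73)*(71 + 49))*((1/(12 - 6) + 48) - 50) = 7 + (-66*120)*((1/6 + 48) - 50) = 7 - 7920*((⅙ + 48) - 50) = 7 - 7920*(289/6 - 50) = 7 - 7920*(-11/6) = 7 + 14520 = 14527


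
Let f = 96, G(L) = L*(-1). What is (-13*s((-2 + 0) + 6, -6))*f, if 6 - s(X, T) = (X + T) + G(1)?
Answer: -11232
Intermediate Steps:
G(L) = -L
s(X, T) = 7 - T - X (s(X, T) = 6 - ((X + T) - 1*1) = 6 - ((T + X) - 1) = 6 - (-1 + T + X) = 6 + (1 - T - X) = 7 - T - X)
(-13*s((-2 + 0) + 6, -6))*f = -13*(7 - 1*(-6) - ((-2 + 0) + 6))*96 = -13*(7 + 6 - (-2 + 6))*96 = -13*(7 + 6 - 1*4)*96 = -13*(7 + 6 - 4)*96 = -13*9*96 = -117*96 = -11232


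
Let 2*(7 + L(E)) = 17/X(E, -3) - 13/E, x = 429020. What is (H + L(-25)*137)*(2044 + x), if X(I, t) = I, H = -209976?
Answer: -2273280232536/25 ≈ -9.0931e+10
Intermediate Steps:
L(E) = -7 + 2/E (L(E) = -7 + (17/E - 13/E)/2 = -7 + (4/E)/2 = -7 + 2/E)
(H + L(-25)*137)*(2044 + x) = (-209976 + (-7 + 2/(-25))*137)*(2044 + 429020) = (-209976 + (-7 + 2*(-1/25))*137)*431064 = (-209976 + (-7 - 2/25)*137)*431064 = (-209976 - 177/25*137)*431064 = (-209976 - 24249/25)*431064 = -5273649/25*431064 = -2273280232536/25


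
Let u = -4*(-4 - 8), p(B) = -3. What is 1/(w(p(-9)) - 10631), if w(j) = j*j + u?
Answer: -1/10574 ≈ -9.4572e-5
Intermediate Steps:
u = 48 (u = -4*(-12) = 48)
w(j) = 48 + j**2 (w(j) = j*j + 48 = j**2 + 48 = 48 + j**2)
1/(w(p(-9)) - 10631) = 1/((48 + (-3)**2) - 10631) = 1/((48 + 9) - 10631) = 1/(57 - 10631) = 1/(-10574) = -1/10574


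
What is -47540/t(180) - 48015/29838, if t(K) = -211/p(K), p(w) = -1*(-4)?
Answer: 1887954305/2098606 ≈ 899.62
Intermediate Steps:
p(w) = 4
t(K) = -211/4
-47540/t(180) - 48015/29838 = -47540/(-211/4) - 48015/29838 = -47540*(-4/211) - 48015*1/29838 = 190160/211 - 16005/9946 = 1887954305/2098606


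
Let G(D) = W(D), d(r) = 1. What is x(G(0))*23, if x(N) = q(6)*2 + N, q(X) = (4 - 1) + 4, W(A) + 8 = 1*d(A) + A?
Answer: 161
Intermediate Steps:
W(A) = -7 + A (W(A) = -8 + (1*1 + A) = -8 + (1 + A) = -7 + A)
G(D) = -7 + D
q(X) = 7 (q(X) = 3 + 4 = 7)
x(N) = 14 + N (x(N) = 7*2 + N = 14 + N)
x(G(0))*23 = (14 + (-7 + 0))*23 = (14 - 7)*23 = 7*23 = 161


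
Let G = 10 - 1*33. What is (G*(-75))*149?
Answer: 257025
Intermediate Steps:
G = -23 (G = 10 - 33 = -23)
(G*(-75))*149 = -23*(-75)*149 = 1725*149 = 257025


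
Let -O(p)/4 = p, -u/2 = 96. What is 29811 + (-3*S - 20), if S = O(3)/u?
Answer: 476653/16 ≈ 29791.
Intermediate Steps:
u = -192 (u = -2*96 = -192)
O(p) = -4*p
S = 1/16 (S = -4*3/(-192) = -12*(-1/192) = 1/16 ≈ 0.062500)
29811 + (-3*S - 20) = 29811 + (-3*1/16 - 20) = 29811 + (-3/16 - 20) = 29811 - 323/16 = 476653/16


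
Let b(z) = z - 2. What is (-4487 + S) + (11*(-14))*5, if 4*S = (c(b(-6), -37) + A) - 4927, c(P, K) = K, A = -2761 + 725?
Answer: -7007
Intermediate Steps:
b(z) = -2 + z
A = -2036
S = -1750 (S = ((-37 - 2036) - 4927)/4 = (-2073 - 4927)/4 = (¼)*(-7000) = -1750)
(-4487 + S) + (11*(-14))*5 = (-4487 - 1750) + (11*(-14))*5 = -6237 - 154*5 = -6237 - 770 = -7007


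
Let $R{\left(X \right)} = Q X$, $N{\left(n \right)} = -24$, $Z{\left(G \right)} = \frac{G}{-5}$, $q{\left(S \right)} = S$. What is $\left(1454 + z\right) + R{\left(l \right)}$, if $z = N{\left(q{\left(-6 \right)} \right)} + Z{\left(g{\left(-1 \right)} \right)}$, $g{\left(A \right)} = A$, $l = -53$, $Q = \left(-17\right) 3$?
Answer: $\frac{20666}{5} \approx 4133.2$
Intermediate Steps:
$Q = -51$
$Z{\left(G \right)} = - \frac{G}{5}$ ($Z{\left(G \right)} = G \left(- \frac{1}{5}\right) = - \frac{G}{5}$)
$R{\left(X \right)} = - 51 X$
$z = - \frac{119}{5}$ ($z = -24 - - \frac{1}{5} = -24 + \frac{1}{5} = - \frac{119}{5} \approx -23.8$)
$\left(1454 + z\right) + R{\left(l \right)} = \left(1454 - \frac{119}{5}\right) - -2703 = \frac{7151}{5} + 2703 = \frac{20666}{5}$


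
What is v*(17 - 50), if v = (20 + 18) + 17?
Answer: -1815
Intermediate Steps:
v = 55 (v = 38 + 17 = 55)
v*(17 - 50) = 55*(17 - 50) = 55*(-33) = -1815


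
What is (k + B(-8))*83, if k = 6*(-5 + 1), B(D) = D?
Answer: -2656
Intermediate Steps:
k = -24 (k = 6*(-4) = -24)
(k + B(-8))*83 = (-24 - 8)*83 = -32*83 = -2656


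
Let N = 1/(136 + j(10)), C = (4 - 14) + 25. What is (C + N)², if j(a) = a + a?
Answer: 5480281/24336 ≈ 225.19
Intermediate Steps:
j(a) = 2*a
C = 15 (C = -10 + 25 = 15)
N = 1/156 (N = 1/(136 + 2*10) = 1/(136 + 20) = 1/156 ≈ 0.0064103)
(C + N)² = (15 + 1/156)² = (2341/156)² = 5480281/24336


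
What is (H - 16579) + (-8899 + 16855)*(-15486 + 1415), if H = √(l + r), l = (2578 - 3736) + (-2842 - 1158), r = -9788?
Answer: -111965455 + I*√14946 ≈ -1.1197e+8 + 122.25*I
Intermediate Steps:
l = -5158 (l = -1158 - 4000 = -5158)
H = I*√14946 (H = √(-5158 - 9788) = √(-14946) = I*√14946 ≈ 122.25*I)
(H - 16579) + (-8899 + 16855)*(-15486 + 1415) = (I*√14946 - 16579) + (-8899 + 16855)*(-15486 + 1415) = (-16579 + I*√14946) + 7956*(-14071) = (-16579 + I*√14946) - 111948876 = -111965455 + I*√14946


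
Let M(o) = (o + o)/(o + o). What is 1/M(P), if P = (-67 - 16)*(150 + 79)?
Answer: 1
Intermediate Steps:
P = -19007 (P = -83*229 = -19007)
M(o) = 1 (M(o) = (2*o)/((2*o)) = (2*o)*(1/(2*o)) = 1)
1/M(P) = 1/1 = 1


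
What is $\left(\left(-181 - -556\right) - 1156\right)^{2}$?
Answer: $609961$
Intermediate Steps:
$\left(\left(-181 - -556\right) - 1156\right)^{2} = \left(\left(-181 + 556\right) - 1156\right)^{2} = \left(375 - 1156\right)^{2} = \left(-781\right)^{2} = 609961$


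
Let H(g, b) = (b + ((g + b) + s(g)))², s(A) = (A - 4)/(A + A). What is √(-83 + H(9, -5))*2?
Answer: I*√26723/9 ≈ 18.164*I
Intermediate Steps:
s(A) = (-4 + A)/(2*A) (s(A) = (-4 + A)/((2*A)) = (-4 + A)*(1/(2*A)) = (-4 + A)/(2*A))
H(g, b) = (g + 2*b + (-4 + g)/(2*g))² (H(g, b) = (b + ((g + b) + (-4 + g)/(2*g)))² = (b + ((b + g) + (-4 + g)/(2*g)))² = (b + (b + g + (-4 + g)/(2*g)))² = (g + 2*b + (-4 + g)/(2*g))²)
√(-83 + H(9, -5))*2 = √(-83 + (¼)*(-4 + 9 + 2*9*(9 + 2*(-5)))²/9²)*2 = √(-83 + (¼)*(1/81)*(-4 + 9 + 2*9*(9 - 10))²)*2 = √(-83 + (¼)*(1/81)*(-4 + 9 + 2*9*(-1))²)*2 = √(-83 + (¼)*(1/81)*(-4 + 9 - 18)²)*2 = √(-83 + (¼)*(1/81)*(-13)²)*2 = √(-83 + (¼)*(1/81)*169)*2 = √(-83 + 169/324)*2 = √(-26723/324)*2 = (I*√26723/18)*2 = I*√26723/9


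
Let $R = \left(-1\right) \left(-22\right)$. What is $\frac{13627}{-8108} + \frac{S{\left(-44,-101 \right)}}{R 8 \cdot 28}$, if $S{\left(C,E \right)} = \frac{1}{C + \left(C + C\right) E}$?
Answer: $- \frac{148477173589}{88343211264} \approx -1.6807$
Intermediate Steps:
$R = 22$
$S{\left(C,E \right)} = \frac{1}{C + 2 C E}$
$\frac{13627}{-8108} + \frac{S{\left(-44,-101 \right)}}{R 8 \cdot 28} = \frac{13627}{-8108} + \frac{\frac{1}{-44} \frac{1}{1 + 2 \left(-101\right)}}{22 \cdot 8 \cdot 28} = 13627 \left(- \frac{1}{8108}\right) + \frac{\left(- \frac{1}{44}\right) \frac{1}{1 - 202}}{176 \cdot 28} = - \frac{13627}{8108} + \frac{\left(- \frac{1}{44}\right) \frac{1}{-201}}{4928} = - \frac{13627}{8108} + \left(- \frac{1}{44}\right) \left(- \frac{1}{201}\right) \frac{1}{4928} = - \frac{13627}{8108} + \frac{1}{8844} \cdot \frac{1}{4928} = - \frac{13627}{8108} + \frac{1}{43583232} = - \frac{148477173589}{88343211264}$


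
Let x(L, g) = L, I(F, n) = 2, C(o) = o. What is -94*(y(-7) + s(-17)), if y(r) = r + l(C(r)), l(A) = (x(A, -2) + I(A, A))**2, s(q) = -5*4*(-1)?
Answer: -3572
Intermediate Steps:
s(q) = 20 (s(q) = -20*(-1) = 20)
l(A) = (2 + A)**2 (l(A) = (A + 2)**2 = (2 + A)**2)
y(r) = r + (2 + r)**2
-94*(y(-7) + s(-17)) = -94*((-7 + (2 - 7)**2) + 20) = -94*((-7 + (-5)**2) + 20) = -94*((-7 + 25) + 20) = -94*(18 + 20) = -94*38 = -3572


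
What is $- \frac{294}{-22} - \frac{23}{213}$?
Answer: $\frac{31058}{2343} \approx 13.256$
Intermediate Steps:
$- \frac{294}{-22} - \frac{23}{213} = \left(-294\right) \left(- \frac{1}{22}\right) - \frac{23}{213} = \frac{147}{11} - \frac{23}{213} = \frac{31058}{2343}$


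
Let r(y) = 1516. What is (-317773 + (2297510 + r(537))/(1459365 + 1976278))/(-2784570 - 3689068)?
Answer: 1091752284013/22241109079234 ≈ 0.049087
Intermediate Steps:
(-317773 + (2297510 + r(537))/(1459365 + 1976278))/(-2784570 - 3689068) = (-317773 + (2297510 + 1516)/(1459365 + 1976278))/(-2784570 - 3689068) = (-317773 + 2299026/3435643)/(-6473638) = (-317773 + 2299026*(1/3435643))*(-1/6473638) = (-317773 + 2299026/3435643)*(-1/6473638) = -1091752284013/3435643*(-1/6473638) = 1091752284013/22241109079234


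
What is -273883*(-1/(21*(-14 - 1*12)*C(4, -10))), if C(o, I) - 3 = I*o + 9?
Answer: 273883/15288 ≈ 17.915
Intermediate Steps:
C(o, I) = 12 + I*o (C(o, I) = 3 + (I*o + 9) = 3 + (9 + I*o) = 12 + I*o)
-273883*(-1/(21*(-14 - 1*12)*C(4, -10))) = -273883*(-1/(21*(-14 - 1*12)*(12 - 10*4))) = -273883*(-1/(21*(-14 - 12)*(12 - 40))) = -273883/(-28*(-21)*(-26)) = -273883/(588*(-26)) = -273883/(-15288) = -273883*(-1/15288) = 273883/15288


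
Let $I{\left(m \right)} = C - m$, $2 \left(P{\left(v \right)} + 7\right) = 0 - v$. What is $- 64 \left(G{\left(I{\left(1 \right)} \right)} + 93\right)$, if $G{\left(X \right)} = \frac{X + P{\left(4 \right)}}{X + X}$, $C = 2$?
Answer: $-5696$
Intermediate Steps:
$P{\left(v \right)} = -7 - \frac{v}{2}$ ($P{\left(v \right)} = -7 + \frac{0 - v}{2} = -7 + \frac{\left(-1\right) v}{2} = -7 - \frac{v}{2}$)
$I{\left(m \right)} = 2 - m$
$G{\left(X \right)} = \frac{-9 + X}{2 X}$ ($G{\left(X \right)} = \frac{X - 9}{X + X} = \frac{X - 9}{2 X} = \left(X - 9\right) \frac{1}{2 X} = \left(-9 + X\right) \frac{1}{2 X} = \frac{-9 + X}{2 X}$)
$- 64 \left(G{\left(I{\left(1 \right)} \right)} + 93\right) = - 64 \left(\frac{-9 + \left(2 - 1\right)}{2 \left(2 - 1\right)} + 93\right) = - 64 \left(\frac{-9 + 1}{2 \cdot 1} + 93\right) = - 64 \left(\frac{1}{2} \cdot 1 \left(-8\right) + 93\right) = - 64 \left(-4 + 93\right) = \left(-64\right) 89 = -5696$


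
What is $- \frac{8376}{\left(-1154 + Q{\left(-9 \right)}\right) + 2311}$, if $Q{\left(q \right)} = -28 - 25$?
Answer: $- \frac{349}{46} \approx -7.587$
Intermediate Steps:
$Q{\left(q \right)} = -53$ ($Q{\left(q \right)} = -28 - 25 = -53$)
$- \frac{8376}{\left(-1154 + Q{\left(-9 \right)}\right) + 2311} = - \frac{8376}{\left(-1154 - 53\right) + 2311} = - \frac{8376}{-1207 + 2311} = - \frac{8376}{1104} = \left(-8376\right) \frac{1}{1104} = - \frac{349}{46}$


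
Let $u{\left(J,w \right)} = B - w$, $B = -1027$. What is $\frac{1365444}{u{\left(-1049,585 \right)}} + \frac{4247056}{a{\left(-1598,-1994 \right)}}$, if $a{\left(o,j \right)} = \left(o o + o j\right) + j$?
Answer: $- \frac{978512682187}{1156211433} \approx -846.31$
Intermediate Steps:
$u{\left(J,w \right)} = -1027 - w$
$a{\left(o,j \right)} = j + o^{2} + j o$ ($a{\left(o,j \right)} = \left(o^{2} + j o\right) + j = j + o^{2} + j o$)
$\frac{1365444}{u{\left(-1049,585 \right)}} + \frac{4247056}{a{\left(-1598,-1994 \right)}} = \frac{1365444}{-1027 - 585} + \frac{4247056}{-1994 + \left(-1598\right)^{2} - -3186412} = \frac{1365444}{-1027 - 585} + \frac{4247056}{-1994 + 2553604 + 3186412} = \frac{1365444}{-1612} + \frac{4247056}{5738022} = 1365444 \left(- \frac{1}{1612}\right) + 4247056 \cdot \frac{1}{5738022} = - \frac{341361}{403} + \frac{2123528}{2869011} = - \frac{978512682187}{1156211433}$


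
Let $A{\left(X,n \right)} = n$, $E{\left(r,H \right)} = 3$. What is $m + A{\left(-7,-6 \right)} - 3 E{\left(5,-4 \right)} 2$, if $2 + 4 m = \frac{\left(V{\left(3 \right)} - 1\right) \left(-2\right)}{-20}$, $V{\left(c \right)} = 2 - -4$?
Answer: $\frac{861}{8} \approx 107.63$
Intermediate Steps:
$V{\left(c \right)} = 6$ ($V{\left(c \right)} = 2 + 4 = 6$)
$m = - \frac{3}{8}$ ($m = - \frac{1}{2} + \frac{\left(6 - 1\right) \left(-2\right) \frac{1}{-20}}{4} = - \frac{1}{2} + \frac{5 \left(-2\right) \left(- \frac{1}{20}\right)}{4} = - \frac{1}{2} + \frac{\left(-10\right) \left(- \frac{1}{20}\right)}{4} = - \frac{1}{2} + \frac{1}{4} \cdot \frac{1}{2} = - \frac{1}{2} + \frac{1}{8} = - \frac{3}{8} \approx -0.375$)
$m + A{\left(-7,-6 \right)} - 3 E{\left(5,-4 \right)} 2 = - \frac{3}{8} - 6 \left(-3\right) 3 \cdot 2 = - \frac{3}{8} - 6 \left(\left(-9\right) 2\right) = - \frac{3}{8} - -108 = - \frac{3}{8} + 108 = \frac{861}{8}$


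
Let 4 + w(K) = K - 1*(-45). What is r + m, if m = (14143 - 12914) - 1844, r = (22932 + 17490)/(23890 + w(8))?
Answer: -14682063/23939 ≈ -613.31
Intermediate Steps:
w(K) = 41 + K (w(K) = -4 + (K - 1*(-45)) = -4 + (K + 45) = -4 + (45 + K) = 41 + K)
r = 40422/23939 (r = (22932 + 17490)/(23890 + (41 + 8)) = 40422/(23890 + 49) = 40422/23939 ≈ 1.6885)
m = -615 (m = 1229 - 1844 = -615)
r + m = 40422/23939 - 615 = -14682063/23939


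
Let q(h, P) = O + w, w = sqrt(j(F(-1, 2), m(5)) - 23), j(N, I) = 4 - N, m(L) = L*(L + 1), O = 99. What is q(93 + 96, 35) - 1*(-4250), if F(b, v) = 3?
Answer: 4349 + I*sqrt(22) ≈ 4349.0 + 4.6904*I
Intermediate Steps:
m(L) = L*(1 + L)
w = I*sqrt(22) (w = sqrt((4 - 1*3) - 23) = sqrt((4 - 3) - 23) = sqrt(1 - 23) = sqrt(-22) = I*sqrt(22) ≈ 4.6904*I)
q(h, P) = 99 + I*sqrt(22)
q(93 + 96, 35) - 1*(-4250) = (99 + I*sqrt(22)) - 1*(-4250) = (99 + I*sqrt(22)) + 4250 = 4349 + I*sqrt(22)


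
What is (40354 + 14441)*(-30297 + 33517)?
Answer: 176439900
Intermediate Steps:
(40354 + 14441)*(-30297 + 33517) = 54795*3220 = 176439900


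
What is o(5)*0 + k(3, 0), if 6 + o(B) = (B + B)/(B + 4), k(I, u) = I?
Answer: 3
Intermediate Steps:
o(B) = -6 + 2*B/(4 + B) (o(B) = -6 + (B + B)/(B + 4) = -6 + (2*B)/(4 + B) = -6 + 2*B/(4 + B))
o(5)*0 + k(3, 0) = (4*(-6 - 1*5)/(4 + 5))*0 + 3 = (4*(-6 - 5)/9)*0 + 3 = (4*(⅑)*(-11))*0 + 3 = -44/9*0 + 3 = 0 + 3 = 3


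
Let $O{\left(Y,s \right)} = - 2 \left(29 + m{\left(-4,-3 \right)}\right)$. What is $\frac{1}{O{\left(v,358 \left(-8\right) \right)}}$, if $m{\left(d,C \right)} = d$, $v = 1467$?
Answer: $- \frac{1}{50} \approx -0.02$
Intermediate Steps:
$O{\left(Y,s \right)} = -50$ ($O{\left(Y,s \right)} = - 2 \left(29 - 4\right) = \left(-2\right) 25 = -50$)
$\frac{1}{O{\left(v,358 \left(-8\right) \right)}} = \frac{1}{-50} = - \frac{1}{50}$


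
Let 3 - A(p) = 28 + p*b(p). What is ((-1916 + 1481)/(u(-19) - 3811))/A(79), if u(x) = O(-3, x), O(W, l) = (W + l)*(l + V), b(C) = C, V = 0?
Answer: -5/244374 ≈ -2.0460e-5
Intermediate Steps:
O(W, l) = l*(W + l) (O(W, l) = (W + l)*(l + 0) = (W + l)*l = l*(W + l))
u(x) = x*(-3 + x)
A(p) = -25 - p**2 (A(p) = 3 - (28 + p*p) = 3 - (28 + p**2) = 3 + (-28 - p**2) = -25 - p**2)
((-1916 + 1481)/(u(-19) - 3811))/A(79) = ((-1916 + 1481)/(-19*(-3 - 19) - 3811))/(-25 - 1*79**2) = (-435/(-19*(-22) - 3811))/(-25 - 1*6241) = (-435/(418 - 3811))/(-25 - 6241) = -435/(-3393)/(-6266) = -435*(-1/3393)*(-1/6266) = (5/39)*(-1/6266) = -5/244374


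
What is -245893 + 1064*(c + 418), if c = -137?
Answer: 53091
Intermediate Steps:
-245893 + 1064*(c + 418) = -245893 + 1064*(-137 + 418) = -245893 + 1064*281 = -245893 + 298984 = 53091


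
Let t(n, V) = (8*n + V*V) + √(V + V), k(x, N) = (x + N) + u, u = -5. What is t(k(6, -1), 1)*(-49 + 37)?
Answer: -12 - 12*√2 ≈ -28.971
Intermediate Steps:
k(x, N) = -5 + N + x (k(x, N) = (x + N) - 5 = (N + x) - 5 = -5 + N + x)
t(n, V) = V² + 8*n + √2*√V (t(n, V) = (8*n + V²) + √(2*V) = (V² + 8*n) + √2*√V = V² + 8*n + √2*√V)
t(k(6, -1), 1)*(-49 + 37) = (1² + 8*(-5 - 1 + 6) + √2*√1)*(-49 + 37) = (1 + 8*0 + √2*1)*(-12) = (1 + 0 + √2)*(-12) = (1 + √2)*(-12) = -12 - 12*√2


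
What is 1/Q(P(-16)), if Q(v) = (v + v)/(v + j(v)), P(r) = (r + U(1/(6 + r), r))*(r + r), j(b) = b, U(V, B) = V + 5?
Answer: 1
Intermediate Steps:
U(V, B) = 5 + V
P(r) = 2*r*(5 + r + 1/(6 + r)) (P(r) = (r + (5 + 1/(6 + r)))*(r + r) = (5 + r + 1/(6 + r))*(2*r) = 2*r*(5 + r + 1/(6 + r)))
Q(v) = 1 (Q(v) = (v + v)/(v + v) = (2*v)/((2*v)) = (2*v)*(1/(2*v)) = 1)
1/Q(P(-16)) = 1/1 = 1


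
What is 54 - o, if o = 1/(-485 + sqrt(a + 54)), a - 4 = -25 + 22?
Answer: 2539933/47034 + sqrt(55)/235170 ≈ 54.002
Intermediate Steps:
a = 1 (a = 4 + (-25 + 22) = 4 - 3 = 1)
o = 1/(-485 + sqrt(55)) (o = 1/(-485 + sqrt(1 + 54)) = 1/(-485 + sqrt(55)) ≈ -0.0020939)
54 - o = 54 - (-97/47034 - sqrt(55)/235170) = 54 + (97/47034 + sqrt(55)/235170) = 2539933/47034 + sqrt(55)/235170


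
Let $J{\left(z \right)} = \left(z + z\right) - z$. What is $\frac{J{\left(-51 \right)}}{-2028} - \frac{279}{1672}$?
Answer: $- \frac{40045}{282568} \approx -0.14172$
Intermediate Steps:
$J{\left(z \right)} = z$ ($J{\left(z \right)} = 2 z - z = z$)
$\frac{J{\left(-51 \right)}}{-2028} - \frac{279}{1672} = - \frac{51}{-2028} - \frac{279}{1672} = \left(-51\right) \left(- \frac{1}{2028}\right) - \frac{279}{1672} = \frac{17}{676} - \frac{279}{1672} = - \frac{40045}{282568}$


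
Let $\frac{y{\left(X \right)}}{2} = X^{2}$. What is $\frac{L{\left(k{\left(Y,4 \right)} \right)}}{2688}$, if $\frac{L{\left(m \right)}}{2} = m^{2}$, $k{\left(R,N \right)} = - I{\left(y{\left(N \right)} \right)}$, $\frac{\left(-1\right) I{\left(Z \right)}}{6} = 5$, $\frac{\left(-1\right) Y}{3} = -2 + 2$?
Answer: $\frac{75}{112} \approx 0.66964$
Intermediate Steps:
$y{\left(X \right)} = 2 X^{2}$
$Y = 0$ ($Y = - 3 \left(-2 + 2\right) = \left(-3\right) 0 = 0$)
$I{\left(Z \right)} = -30$ ($I{\left(Z \right)} = \left(-6\right) 5 = -30$)
$k{\left(R,N \right)} = 30$ ($k{\left(R,N \right)} = \left(-1\right) \left(-30\right) = 30$)
$L{\left(m \right)} = 2 m^{2}$
$\frac{L{\left(k{\left(Y,4 \right)} \right)}}{2688} = \frac{2 \cdot 30^{2}}{2688} = 2 \cdot 900 \cdot \frac{1}{2688} = 1800 \cdot \frac{1}{2688} = \frac{75}{112}$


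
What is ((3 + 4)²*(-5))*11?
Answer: -2695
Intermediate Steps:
((3 + 4)²*(-5))*11 = (7²*(-5))*11 = (49*(-5))*11 = -245*11 = -2695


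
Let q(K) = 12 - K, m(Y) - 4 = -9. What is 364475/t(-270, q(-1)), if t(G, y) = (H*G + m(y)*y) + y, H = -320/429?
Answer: 52119925/21364 ≈ 2439.6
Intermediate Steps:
m(Y) = -5 (m(Y) = 4 - 9 = -5)
H = -320/429 (H = -320*1/429 = -320/429 ≈ -0.74592)
t(G, y) = -4*y - 320*G/429 (t(G, y) = (-320*G/429 - 5*y) + y = (-5*y - 320*G/429) + y = -4*y - 320*G/429)
364475/t(-270, q(-1)) = 364475/(-4*(12 - 1*(-1)) - 320/429*(-270)) = 364475/(-4*(12 + 1) + 28800/143) = 364475/(-4*13 + 28800/143) = 364475/(-52 + 28800/143) = 364475/(21364/143) = 364475*(143/21364) = 52119925/21364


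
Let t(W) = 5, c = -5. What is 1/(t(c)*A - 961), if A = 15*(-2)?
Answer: -1/1111 ≈ -0.00090009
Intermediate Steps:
A = -30
1/(t(c)*A - 961) = 1/(5*(-30) - 961) = 1/(-150 - 961) = 1/(-1111) = -1/1111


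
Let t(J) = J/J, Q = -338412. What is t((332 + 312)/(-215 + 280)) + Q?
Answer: -338411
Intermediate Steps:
t(J) = 1
t((332 + 312)/(-215 + 280)) + Q = 1 - 338412 = -338411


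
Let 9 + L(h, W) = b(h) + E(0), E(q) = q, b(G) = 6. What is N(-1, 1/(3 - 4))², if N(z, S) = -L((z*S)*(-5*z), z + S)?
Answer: 9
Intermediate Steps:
L(h, W) = -3 (L(h, W) = -9 + (6 + 0) = -9 + 6 = -3)
N(z, S) = 3 (N(z, S) = -1*(-3) = 3)
N(-1, 1/(3 - 4))² = 3² = 9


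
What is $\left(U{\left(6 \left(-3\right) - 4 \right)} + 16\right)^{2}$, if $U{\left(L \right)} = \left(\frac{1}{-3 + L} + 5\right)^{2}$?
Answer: $\frac{643941376}{390625} \approx 1648.5$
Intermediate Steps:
$U{\left(L \right)} = \left(5 + \frac{1}{-3 + L}\right)^{2}$
$\left(U{\left(6 \left(-3\right) - 4 \right)} + 16\right)^{2} = \left(\frac{\left(-14 + 5 \left(6 \left(-3\right) - 4\right)\right)^{2}}{\left(-3 + \left(6 \left(-3\right) - 4\right)\right)^{2}} + 16\right)^{2} = \left(\frac{\left(-14 + 5 \left(-18 - 4\right)\right)^{2}}{\left(-3 - 22\right)^{2}} + 16\right)^{2} = \left(\frac{\left(-14 + 5 \left(-22\right)\right)^{2}}{\left(-3 - 22\right)^{2}} + 16\right)^{2} = \left(\frac{\left(-14 - 110\right)^{2}}{625} + 16\right)^{2} = \left(\left(-124\right)^{2} \cdot \frac{1}{625} + 16\right)^{2} = \left(15376 \cdot \frac{1}{625} + 16\right)^{2} = \left(\frac{15376}{625} + 16\right)^{2} = \left(\frac{25376}{625}\right)^{2} = \frac{643941376}{390625}$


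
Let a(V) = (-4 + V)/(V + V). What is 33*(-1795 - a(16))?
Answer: -473979/8 ≈ -59247.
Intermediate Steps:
a(V) = (-4 + V)/(2*V) (a(V) = (-4 + V)/((2*V)) = (-4 + V)*(1/(2*V)) = (-4 + V)/(2*V))
33*(-1795 - a(16)) = 33*(-1795 - (-4 + 16)/(2*16)) = 33*(-1795 - 12/(2*16)) = 33*(-1795 - 1*3/8) = 33*(-1795 - 3/8) = 33*(-14363/8) = -473979/8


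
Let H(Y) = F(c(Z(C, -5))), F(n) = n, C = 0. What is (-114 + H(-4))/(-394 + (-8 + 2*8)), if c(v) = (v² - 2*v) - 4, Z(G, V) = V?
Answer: 83/386 ≈ 0.21503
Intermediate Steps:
c(v) = -4 + v² - 2*v
H(Y) = 31 (H(Y) = -4 + (-5)² - 2*(-5) = -4 + 25 + 10 = 31)
(-114 + H(-4))/(-394 + (-8 + 2*8)) = (-114 + 31)/(-394 + (-8 + 2*8)) = -83/(-394 + (-8 + 16)) = -83/(-394 + 8) = -83/(-386) = -83*(-1/386) = 83/386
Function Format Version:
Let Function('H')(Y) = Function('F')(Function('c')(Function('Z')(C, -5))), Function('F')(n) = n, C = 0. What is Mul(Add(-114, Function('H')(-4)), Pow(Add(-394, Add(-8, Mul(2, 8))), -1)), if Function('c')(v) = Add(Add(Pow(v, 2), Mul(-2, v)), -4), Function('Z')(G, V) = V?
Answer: Rational(83, 386) ≈ 0.21503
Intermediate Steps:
Function('c')(v) = Add(-4, Pow(v, 2), Mul(-2, v))
Function('H')(Y) = 31 (Function('H')(Y) = Add(-4, Pow(-5, 2), Mul(-2, -5)) = Add(-4, 25, 10) = 31)
Mul(Add(-114, Function('H')(-4)), Pow(Add(-394, Add(-8, Mul(2, 8))), -1)) = Mul(Add(-114, 31), Pow(Add(-394, Add(-8, Mul(2, 8))), -1)) = Mul(-83, Pow(Add(-394, Add(-8, 16)), -1)) = Mul(-83, Pow(Add(-394, 8), -1)) = Mul(-83, Pow(-386, -1)) = Mul(-83, Rational(-1, 386)) = Rational(83, 386)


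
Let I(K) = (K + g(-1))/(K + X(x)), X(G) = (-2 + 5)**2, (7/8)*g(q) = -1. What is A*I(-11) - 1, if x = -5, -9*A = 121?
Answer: -10411/126 ≈ -82.627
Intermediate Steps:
A = -121/9 (A = -1/9*121 = -121/9 ≈ -13.444)
g(q) = -8/7 (g(q) = (8/7)*(-1) = -8/7)
X(G) = 9 (X(G) = 3**2 = 9)
I(K) = (-8/7 + K)/(9 + K) (I(K) = (K - 8/7)/(K + 9) = (-8/7 + K)/(9 + K))
A*I(-11) - 1 = -121*(-8/7 - 11)/(9*(9 - 11)) - 1 = -121*(-85)/(9*(-2)*7) - 1 = -(-121)*(-85)/(18*7) - 1 = -121/9*85/14 - 1 = -10285/126 - 1 = -10411/126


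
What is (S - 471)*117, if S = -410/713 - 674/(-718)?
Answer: -14094681822/255967 ≈ -55064.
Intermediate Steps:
S = 93091/255967 (S = -410*1/713 - 674*(-1/718) = -410/713 + 337/359 = 93091/255967 ≈ 0.36368)
(S - 471)*117 = (93091/255967 - 471)*117 = -120467366/255967*117 = -14094681822/255967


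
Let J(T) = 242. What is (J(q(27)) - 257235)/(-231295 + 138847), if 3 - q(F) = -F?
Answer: 256993/92448 ≈ 2.7799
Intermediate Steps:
q(F) = 3 + F (q(F) = 3 - (-1)*F = 3 + F)
(J(q(27)) - 257235)/(-231295 + 138847) = (242 - 257235)/(-231295 + 138847) = -256993/(-92448) = -256993*(-1/92448) = 256993/92448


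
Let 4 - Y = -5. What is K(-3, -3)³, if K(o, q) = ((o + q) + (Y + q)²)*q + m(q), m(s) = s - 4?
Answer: -912673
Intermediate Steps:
Y = 9 (Y = 4 - 1*(-5) = 4 + 5 = 9)
m(s) = -4 + s
K(o, q) = -4 + q + q*(o + q + (9 + q)²) (K(o, q) = ((o + q) + (9 + q)²)*q + (-4 + q) = (o + q + (9 + q)²)*q + (-4 + q) = q*(o + q + (9 + q)²) + (-4 + q) = -4 + q + q*(o + q + (9 + q)²))
K(-3, -3)³ = (-4 - 3 + (-3)² - 3*(-3) - 3*(9 - 3)²)³ = (-4 - 3 + 9 + 9 - 3*6²)³ = (-4 - 3 + 9 + 9 - 3*36)³ = (-4 - 3 + 9 + 9 - 108)³ = (-97)³ = -912673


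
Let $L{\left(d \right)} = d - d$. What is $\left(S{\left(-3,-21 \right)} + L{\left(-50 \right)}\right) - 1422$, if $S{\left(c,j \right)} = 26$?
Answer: $-1396$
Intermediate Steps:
$L{\left(d \right)} = 0$
$\left(S{\left(-3,-21 \right)} + L{\left(-50 \right)}\right) - 1422 = \left(26 + 0\right) - 1422 = 26 - 1422 = -1396$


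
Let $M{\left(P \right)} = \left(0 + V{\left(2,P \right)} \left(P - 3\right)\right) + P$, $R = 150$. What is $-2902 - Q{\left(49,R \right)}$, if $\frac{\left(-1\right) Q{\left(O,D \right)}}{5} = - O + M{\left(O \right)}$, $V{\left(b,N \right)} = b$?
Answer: $-2442$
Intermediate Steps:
$M{\left(P \right)} = -6 + 3 P$ ($M{\left(P \right)} = \left(0 + 2 \left(P - 3\right)\right) + P = \left(0 + 2 \left(-3 + P\right)\right) + P = \left(0 + \left(-6 + 2 P\right)\right) + P = \left(-6 + 2 P\right) + P = -6 + 3 P$)
$Q{\left(O,D \right)} = 30 - 10 O$ ($Q{\left(O,D \right)} = - 5 \left(- O + \left(-6 + 3 O\right)\right) = - 5 \left(-6 + 2 O\right) = 30 - 10 O$)
$-2902 - Q{\left(49,R \right)} = -2902 - \left(30 - 490\right) = -2902 - -460 = -2902 + 460 = -2442$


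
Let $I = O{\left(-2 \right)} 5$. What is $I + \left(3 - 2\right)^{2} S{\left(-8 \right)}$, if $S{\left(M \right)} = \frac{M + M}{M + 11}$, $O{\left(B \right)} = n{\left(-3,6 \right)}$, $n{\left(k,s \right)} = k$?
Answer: $- \frac{61}{3} \approx -20.333$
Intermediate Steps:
$O{\left(B \right)} = -3$
$S{\left(M \right)} = \frac{2 M}{11 + M}$
$I = -15$ ($I = \left(-3\right) 5 = -15$)
$I + \left(3 - 2\right)^{2} S{\left(-8 \right)} = -15 + \left(3 - 2\right)^{2} \cdot 2 \left(-8\right) \frac{1}{11 - 8} = -15 + 1^{2} \cdot 2 \left(-8\right) \frac{1}{3} = -15 + 1 \cdot 2 \left(-8\right) \frac{1}{3} = -15 + 1 \left(- \frac{16}{3}\right) = -15 - \frac{16}{3} = - \frac{61}{3}$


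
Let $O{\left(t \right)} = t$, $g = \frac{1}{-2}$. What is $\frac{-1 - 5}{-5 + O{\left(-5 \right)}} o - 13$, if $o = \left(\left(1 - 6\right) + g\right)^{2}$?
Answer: $\frac{103}{20} \approx 5.15$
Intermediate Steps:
$g = - \frac{1}{2} \approx -0.5$
$o = \frac{121}{4}$ ($o = \left(\left(1 - 6\right) - \frac{1}{2}\right)^{2} = \left(-5 - \frac{1}{2}\right)^{2} = \left(- \frac{11}{2}\right)^{2} = \frac{121}{4} \approx 30.25$)
$\frac{-1 - 5}{-5 + O{\left(-5 \right)}} o - 13 = \frac{-1 - 5}{-5 - 5} \cdot \frac{121}{4} - 13 = - \frac{6}{-10} \cdot \frac{121}{4} - 13 = \left(-6\right) \left(- \frac{1}{10}\right) \frac{121}{4} - 13 = \frac{3}{5} \cdot \frac{121}{4} - 13 = \frac{363}{20} - 13 = \frac{103}{20}$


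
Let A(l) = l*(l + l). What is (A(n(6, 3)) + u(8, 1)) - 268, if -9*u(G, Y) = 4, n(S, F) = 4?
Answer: -2128/9 ≈ -236.44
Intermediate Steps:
A(l) = 2*l² (A(l) = l*(2*l) = 2*l²)
u(G, Y) = -4/9 (u(G, Y) = -⅑*4 = -4/9)
(A(n(6, 3)) + u(8, 1)) - 268 = (2*4² - 4/9) - 268 = (2*16 - 4/9) - 268 = (32 - 4/9) - 268 = 284/9 - 268 = -2128/9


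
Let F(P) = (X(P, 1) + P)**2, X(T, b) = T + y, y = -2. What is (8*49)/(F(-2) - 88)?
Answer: -98/13 ≈ -7.5385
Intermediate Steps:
X(T, b) = -2 + T (X(T, b) = T - 2 = -2 + T)
F(P) = (-2 + 2*P)**2 (F(P) = ((-2 + P) + P)**2 = (-2 + 2*P)**2)
(8*49)/(F(-2) - 88) = (8*49)/(4*(-1 - 2)**2 - 88) = 392/(4*(-3)**2 - 88) = 392/(4*9 - 88) = 392/(36 - 88) = 392/(-52) = -1/52*392 = -98/13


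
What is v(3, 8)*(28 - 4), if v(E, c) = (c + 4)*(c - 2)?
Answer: 1728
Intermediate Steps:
v(E, c) = (-2 + c)*(4 + c) (v(E, c) = (4 + c)*(-2 + c) = (-2 + c)*(4 + c))
v(3, 8)*(28 - 4) = (-8 + 8**2 + 2*8)*(28 - 4) = (-8 + 64 + 16)*24 = 72*24 = 1728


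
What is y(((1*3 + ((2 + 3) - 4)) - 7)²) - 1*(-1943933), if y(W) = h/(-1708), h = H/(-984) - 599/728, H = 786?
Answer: 99102450858673/50980384 ≈ 1.9439e+6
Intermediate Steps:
h = -48401/29848 (h = 786/(-984) - 599/728 = 786*(-1/984) - 599*1/728 = -131/164 - 599/728 = -48401/29848 ≈ -1.6216)
y(W) = 48401/50980384 (y(W) = -48401/29848/(-1708) = -48401/29848*(-1/1708) = 48401/50980384)
y(((1*3 + ((2 + 3) - 4)) - 7)²) - 1*(-1943933) = 48401/50980384 - 1*(-1943933) = 48401/50980384 + 1943933 = 99102450858673/50980384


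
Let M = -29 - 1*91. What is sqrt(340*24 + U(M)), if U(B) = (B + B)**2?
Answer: 4*sqrt(4110) ≈ 256.44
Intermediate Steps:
M = -120 (M = -29 - 91 = -120)
U(B) = 4*B**2 (U(B) = (2*B)**2 = 4*B**2)
sqrt(340*24 + U(M)) = sqrt(340*24 + 4*(-120)**2) = sqrt(8160 + 4*14400) = sqrt(8160 + 57600) = sqrt(65760) = 4*sqrt(4110)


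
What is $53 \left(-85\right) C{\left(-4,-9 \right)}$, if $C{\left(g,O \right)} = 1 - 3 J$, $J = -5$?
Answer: $-72080$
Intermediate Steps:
$C{\left(g,O \right)} = 16$ ($C{\left(g,O \right)} = 1 - -15 = 1 + 15 = 16$)
$53 \left(-85\right) C{\left(-4,-9 \right)} = 53 \left(-85\right) 16 = \left(-4505\right) 16 = -72080$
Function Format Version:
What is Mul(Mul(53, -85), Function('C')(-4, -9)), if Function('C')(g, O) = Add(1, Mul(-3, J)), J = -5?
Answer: -72080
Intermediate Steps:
Function('C')(g, O) = 16 (Function('C')(g, O) = Add(1, Mul(-3, -5)) = Add(1, 15) = 16)
Mul(Mul(53, -85), Function('C')(-4, -9)) = Mul(Mul(53, -85), 16) = Mul(-4505, 16) = -72080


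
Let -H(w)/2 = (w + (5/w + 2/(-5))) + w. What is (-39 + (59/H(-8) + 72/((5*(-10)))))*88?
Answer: -57991208/17025 ≈ -3406.2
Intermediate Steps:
H(w) = ⅘ - 10/w - 4*w (H(w) = -2*((w + (5/w + 2/(-5))) + w) = -2*((w + (5/w + 2*(-⅕))) + w) = -2*((w + (5/w - ⅖)) + w) = -2*((w + (-⅖ + 5/w)) + w) = -2*((-⅖ + w + 5/w) + w) = -2*(-⅖ + 2*w + 5/w) = ⅘ - 10/w - 4*w)
(-39 + (59/H(-8) + 72/((5*(-10)))))*88 = (-39 + (59/(⅘ - 10/(-8) - 4*(-8)) + 72/((5*(-10)))))*88 = (-39 + (59/(⅘ - 10*(-⅛) + 32) + 72/(-50)))*88 = (-39 + (59/(⅘ + 5/4 + 32) + 72*(-1/50)))*88 = (-39 + (59/(681/20) - 36/25))*88 = (-39 + (59*(20/681) - 36/25))*88 = (-39 + (1180/681 - 36/25))*88 = (-39 + 4984/17025)*88 = -658991/17025*88 = -57991208/17025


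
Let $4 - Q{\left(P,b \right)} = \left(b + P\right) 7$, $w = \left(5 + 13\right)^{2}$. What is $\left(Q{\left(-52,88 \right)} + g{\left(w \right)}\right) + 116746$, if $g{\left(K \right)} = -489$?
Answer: $116009$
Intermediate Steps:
$w = 324$ ($w = 18^{2} = 324$)
$Q{\left(P,b \right)} = 4 - 7 P - 7 b$ ($Q{\left(P,b \right)} = 4 - \left(b + P\right) 7 = 4 - \left(P + b\right) 7 = 4 - \left(7 P + 7 b\right) = 4 - 7 P - 7 b$)
$\left(Q{\left(-52,88 \right)} + g{\left(w \right)}\right) + 116746 = \left(\left(4 - -364 - 616\right) - 489\right) + 116746 = \left(\left(4 + 364 - 616\right) - 489\right) + 116746 = \left(-248 - 489\right) + 116746 = -737 + 116746 = 116009$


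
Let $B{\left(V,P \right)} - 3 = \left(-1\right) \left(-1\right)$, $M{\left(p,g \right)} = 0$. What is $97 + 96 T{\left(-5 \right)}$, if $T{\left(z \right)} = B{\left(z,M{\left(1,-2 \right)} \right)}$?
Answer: $481$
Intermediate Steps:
$B{\left(V,P \right)} = 4$ ($B{\left(V,P \right)} = 3 - -1 = 3 + 1 = 4$)
$T{\left(z \right)} = 4$
$97 + 96 T{\left(-5 \right)} = 97 + 96 \cdot 4 = 97 + 384 = 481$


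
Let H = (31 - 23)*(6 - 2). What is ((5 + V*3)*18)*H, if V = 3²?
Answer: 18432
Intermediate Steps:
V = 9
H = 32 (H = 8*4 = 32)
((5 + V*3)*18)*H = ((5 + 9*3)*18)*32 = ((5 + 27)*18)*32 = (32*18)*32 = 576*32 = 18432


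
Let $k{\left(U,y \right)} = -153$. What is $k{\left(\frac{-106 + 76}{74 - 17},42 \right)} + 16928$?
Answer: $16775$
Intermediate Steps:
$k{\left(\frac{-106 + 76}{74 - 17},42 \right)} + 16928 = -153 + 16928 = 16775$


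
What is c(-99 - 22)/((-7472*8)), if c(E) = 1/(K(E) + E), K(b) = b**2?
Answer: -1/867947520 ≈ -1.1521e-9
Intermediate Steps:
c(E) = 1/(E + E**2) (c(E) = 1/(E**2 + E) = 1/(E + E**2))
c(-99 - 22)/((-7472*8)) = (1/((-99 - 22)*(1 + (-99 - 22))))/((-7472*8)) = (1/((-121)*(1 - 121)))/(-59776) = -1/121/(-120)*(-1/59776) = -1/121*(-1/120)*(-1/59776) = (1/14520)*(-1/59776) = -1/867947520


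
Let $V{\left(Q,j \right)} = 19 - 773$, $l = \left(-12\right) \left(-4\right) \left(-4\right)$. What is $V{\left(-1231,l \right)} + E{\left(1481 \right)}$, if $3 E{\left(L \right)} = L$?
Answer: $- \frac{781}{3} \approx -260.33$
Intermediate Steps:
$E{\left(L \right)} = \frac{L}{3}$
$l = -192$ ($l = 48 \left(-4\right) = -192$)
$V{\left(Q,j \right)} = -754$
$V{\left(-1231,l \right)} + E{\left(1481 \right)} = -754 + \frac{1}{3} \cdot 1481 = -754 + \frac{1481}{3} = - \frac{781}{3}$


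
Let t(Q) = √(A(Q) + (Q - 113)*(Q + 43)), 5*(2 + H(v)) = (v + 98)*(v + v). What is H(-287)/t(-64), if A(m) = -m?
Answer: 108476*√3781/18905 ≈ 352.83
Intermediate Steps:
H(v) = -2 + 2*v*(98 + v)/5 (H(v) = -2 + ((v + 98)*(v + v))/5 = -2 + ((98 + v)*(2*v))/5 = -2 + (2*v*(98 + v))/5 = -2 + 2*v*(98 + v)/5)
t(Q) = √(-Q + (-113 + Q)*(43 + Q)) (t(Q) = √(-Q + (Q - 113)*(Q + 43)) = √(-Q + (-113 + Q)*(43 + Q)))
H(-287)/t(-64) = (-2 + (⅖)*(-287)² + (196/5)*(-287))/(√(-4859 + (-64)² - 71*(-64))) = (-2 + (⅖)*82369 - 56252/5)/(√(-4859 + 4096 + 4544)) = (-2 + 164738/5 - 56252/5)/(√3781) = 108476*(√3781/3781)/5 = 108476*√3781/18905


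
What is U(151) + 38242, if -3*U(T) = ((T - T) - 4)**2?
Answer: 114710/3 ≈ 38237.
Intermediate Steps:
U(T) = -16/3 (U(T) = -((T - T) - 4)**2/3 = -(0 - 4)**2/3 = -1/3*(-4)**2 = -1/3*16 = -16/3)
U(151) + 38242 = -16/3 + 38242 = 114710/3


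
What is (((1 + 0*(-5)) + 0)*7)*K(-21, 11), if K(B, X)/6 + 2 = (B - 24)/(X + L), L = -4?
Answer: -354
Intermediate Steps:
K(B, X) = -12 + 6*(-24 + B)/(-4 + X) (K(B, X) = -12 + 6*((B - 24)/(X - 4)) = -12 + 6*((-24 + B)/(-4 + X)) = -12 + 6*(-24 + B)/(-4 + X))
(((1 + 0*(-5)) + 0)*7)*K(-21, 11) = (((1 + 0*(-5)) + 0)*7)*(6*(-16 - 21 - 2*11)/(-4 + 11)) = (((1 + 0) + 0)*7)*(6*(-16 - 21 - 22)/7) = ((1 + 0)*7)*(6*(⅐)*(-59)) = (1*7)*(-354/7) = 7*(-354/7) = -354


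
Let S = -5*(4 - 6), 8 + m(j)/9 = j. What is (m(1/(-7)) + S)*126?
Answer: -7974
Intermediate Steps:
m(j) = -72 + 9*j
S = 10 (S = -5*(-2) = 10)
(m(1/(-7)) + S)*126 = ((-72 + 9/(-7)) + 10)*126 = ((-72 + 9*(-⅐)) + 10)*126 = ((-72 - 9/7) + 10)*126 = (-513/7 + 10)*126 = -443/7*126 = -7974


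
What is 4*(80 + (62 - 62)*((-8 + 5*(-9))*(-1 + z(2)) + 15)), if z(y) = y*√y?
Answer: 320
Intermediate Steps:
z(y) = y^(3/2)
4*(80 + (62 - 62)*((-8 + 5*(-9))*(-1 + z(2)) + 15)) = 4*(80 + (62 - 62)*((-8 + 5*(-9))*(-1 + 2^(3/2)) + 15)) = 4*(80 + 0*((-8 - 45)*(-1 + 2*√2) + 15)) = 4*(80 + 0*(-53*(-1 + 2*√2) + 15)) = 4*(80 + 0*((53 - 106*√2) + 15)) = 4*(80 + 0*(68 - 106*√2)) = 4*(80 + 0) = 4*80 = 320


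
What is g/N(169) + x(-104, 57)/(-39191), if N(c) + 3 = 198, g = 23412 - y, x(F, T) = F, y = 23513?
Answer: -3938011/7642245 ≈ -0.51530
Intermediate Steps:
g = -101 (g = 23412 - 1*23513 = 23412 - 23513 = -101)
N(c) = 195 (N(c) = -3 + 198 = 195)
g/N(169) + x(-104, 57)/(-39191) = -101/195 - 104/(-39191) = -101*1/195 - 104*(-1/39191) = -101/195 + 104/39191 = -3938011/7642245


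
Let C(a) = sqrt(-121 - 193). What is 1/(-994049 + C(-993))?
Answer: -994049/988133414715 - I*sqrt(314)/988133414715 ≈ -1.006e-6 - 1.7933e-11*I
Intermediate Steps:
C(a) = I*sqrt(314) (C(a) = sqrt(-314) = I*sqrt(314))
1/(-994049 + C(-993)) = 1/(-994049 + I*sqrt(314))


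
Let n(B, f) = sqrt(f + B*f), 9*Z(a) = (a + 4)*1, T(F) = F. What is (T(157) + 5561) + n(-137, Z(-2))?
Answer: 5718 + 4*I*sqrt(17)/3 ≈ 5718.0 + 5.4975*I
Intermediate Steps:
Z(a) = 4/9 + a/9 (Z(a) = ((a + 4)*1)/9 = ((4 + a)*1)/9 = (4 + a)/9 = 4/9 + a/9)
(T(157) + 5561) + n(-137, Z(-2)) = (157 + 5561) + sqrt((4/9 + (1/9)*(-2))*(1 - 137)) = 5718 + sqrt((4/9 - 2/9)*(-136)) = 5718 + sqrt((2/9)*(-136)) = 5718 + sqrt(-272/9) = 5718 + 4*I*sqrt(17)/3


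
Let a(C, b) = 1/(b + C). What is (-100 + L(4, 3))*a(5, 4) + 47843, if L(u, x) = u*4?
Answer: 143501/3 ≈ 47834.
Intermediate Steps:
L(u, x) = 4*u
a(C, b) = 1/(C + b)
(-100 + L(4, 3))*a(5, 4) + 47843 = (-100 + 4*4)/(5 + 4) + 47843 = (-100 + 16)/9 + 47843 = -84*⅑ + 47843 = -28/3 + 47843 = 143501/3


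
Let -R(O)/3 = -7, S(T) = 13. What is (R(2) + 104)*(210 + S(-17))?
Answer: 27875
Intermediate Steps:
R(O) = 21 (R(O) = -3*(-7) = 21)
(R(2) + 104)*(210 + S(-17)) = (21 + 104)*(210 + 13) = 125*223 = 27875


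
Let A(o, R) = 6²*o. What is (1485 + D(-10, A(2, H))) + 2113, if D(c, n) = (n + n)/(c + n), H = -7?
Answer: 111610/31 ≈ 3600.3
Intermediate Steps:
A(o, R) = 36*o
D(c, n) = 2*n/(c + n) (D(c, n) = (2*n)/(c + n) = 2*n/(c + n))
(1485 + D(-10, A(2, H))) + 2113 = (1485 + 2*(36*2)/(-10 + 36*2)) + 2113 = (1485 + 2*72/(-10 + 72)) + 2113 = (1485 + 2*72/62) + 2113 = (1485 + 2*72*(1/62)) + 2113 = (1485 + 72/31) + 2113 = 46107/31 + 2113 = 111610/31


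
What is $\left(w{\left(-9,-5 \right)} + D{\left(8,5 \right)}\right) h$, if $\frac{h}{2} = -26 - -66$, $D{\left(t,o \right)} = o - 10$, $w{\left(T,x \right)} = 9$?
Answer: $320$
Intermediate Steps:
$D{\left(t,o \right)} = -10 + o$
$h = 80$ ($h = 2 \left(-26 - -66\right) = 2 \left(-26 + 66\right) = 2 \cdot 40 = 80$)
$\left(w{\left(-9,-5 \right)} + D{\left(8,5 \right)}\right) h = \left(9 + \left(-10 + 5\right)\right) 80 = \left(9 - 5\right) 80 = 4 \cdot 80 = 320$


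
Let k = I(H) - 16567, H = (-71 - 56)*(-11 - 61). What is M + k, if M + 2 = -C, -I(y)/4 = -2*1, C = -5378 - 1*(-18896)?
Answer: -30079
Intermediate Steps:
H = 9144 (H = -127*(-72) = 9144)
C = 13518 (C = -5378 + 18896 = 13518)
I(y) = 8 (I(y) = -(-8) = -4*(-2) = 8)
M = -13520 (M = -2 - 1*13518 = -2 - 13518 = -13520)
k = -16559 (k = 8 - 16567 = -16559)
M + k = -13520 - 16559 = -30079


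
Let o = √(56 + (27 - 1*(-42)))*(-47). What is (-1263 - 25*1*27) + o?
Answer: -1938 - 235*√5 ≈ -2463.5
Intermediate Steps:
o = -235*√5 (o = √(56 + (27 + 42))*(-47) = √(56 + 69)*(-47) = √125*(-47) = (5*√5)*(-47) = -235*√5 ≈ -525.48)
(-1263 - 25*1*27) + o = (-1263 - 25*1*27) - 235*√5 = (-1263 - 25*27) - 235*√5 = (-1263 - 675) - 235*√5 = -1938 - 235*√5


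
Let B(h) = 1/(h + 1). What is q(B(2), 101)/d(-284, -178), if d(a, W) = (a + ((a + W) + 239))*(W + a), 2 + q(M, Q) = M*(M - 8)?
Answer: -41/2108106 ≈ -1.9449e-5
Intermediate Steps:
B(h) = 1/(1 + h)
q(M, Q) = -2 + M*(-8 + M) (q(M, Q) = -2 + M*(M - 8) = -2 + M*(-8 + M))
d(a, W) = (W + a)*(239 + W + 2*a) (d(a, W) = (a + ((W + a) + 239))*(W + a) = (a + (239 + W + a))*(W + a) = (239 + W + 2*a)*(W + a) = (W + a)*(239 + W + 2*a))
q(B(2), 101)/d(-284, -178) = (-2 + (1/(1 + 2))² - 8/(1 + 2))/((-178)² + 2*(-284)² + 239*(-178) + 239*(-284) + 3*(-178)*(-284)) = (-2 + (1/3)² - 8/3)/(31684 + 2*80656 - 42542 - 67876 + 151656) = (-2 + (⅓)² - 8*⅓)/(31684 + 161312 - 42542 - 67876 + 151656) = (-2 + ⅑ - 8/3)/234234 = -41/9*1/234234 = -41/2108106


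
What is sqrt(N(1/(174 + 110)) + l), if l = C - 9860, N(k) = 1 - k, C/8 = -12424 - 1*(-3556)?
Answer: I*sqrt(1629311763)/142 ≈ 284.26*I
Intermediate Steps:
C = -70944 (C = 8*(-12424 - 1*(-3556)) = 8*(-12424 + 3556) = 8*(-8868) = -70944)
l = -80804 (l = -70944 - 9860 = -80804)
sqrt(N(1/(174 + 110)) + l) = sqrt((1 - 1/(174 + 110)) - 80804) = sqrt((1 - 1/284) - 80804) = sqrt(283/284 - 80804) = sqrt(-22948053/284) = I*sqrt(1629311763)/142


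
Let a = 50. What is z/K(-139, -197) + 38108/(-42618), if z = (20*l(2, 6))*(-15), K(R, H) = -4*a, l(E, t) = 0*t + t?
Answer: 172727/21309 ≈ 8.1058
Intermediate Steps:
l(E, t) = t (l(E, t) = 0 + t = t)
K(R, H) = -200 (K(R, H) = -4*50 = -200)
z = -1800 (z = (20*6)*(-15) = 120*(-15) = -1800)
z/K(-139, -197) + 38108/(-42618) = -1800/(-200) + 38108/(-42618) = -1800*(-1/200) + 38108*(-1/42618) = 9 - 19054/21309 = 172727/21309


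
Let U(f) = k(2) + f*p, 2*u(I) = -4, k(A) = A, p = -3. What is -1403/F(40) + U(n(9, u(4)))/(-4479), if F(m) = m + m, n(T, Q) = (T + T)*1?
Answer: -6279877/358320 ≈ -17.526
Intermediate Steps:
u(I) = -2 (u(I) = (½)*(-4) = -2)
n(T, Q) = 2*T (n(T, Q) = (2*T)*1 = 2*T)
U(f) = 2 - 3*f (U(f) = 2 + f*(-3) = 2 - 3*f)
F(m) = 2*m
-1403/F(40) + U(n(9, u(4)))/(-4479) = -1403/(2*40) + (2 - 6*9)/(-4479) = -1403/80 + (2 - 3*18)*(-1/4479) = -1403*1/80 + (2 - 54)*(-1/4479) = -1403/80 - 52*(-1/4479) = -1403/80 + 52/4479 = -6279877/358320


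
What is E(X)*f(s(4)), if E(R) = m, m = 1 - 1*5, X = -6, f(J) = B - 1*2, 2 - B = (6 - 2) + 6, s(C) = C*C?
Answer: 40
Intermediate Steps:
s(C) = C²
B = -8 (B = 2 - ((6 - 2) + 6) = 2 - (4 + 6) = 2 - 1*10 = 2 - 10 = -8)
f(J) = -10 (f(J) = -8 - 1*2 = -8 - 2 = -10)
m = -4 (m = 1 - 5 = -4)
E(R) = -4
E(X)*f(s(4)) = -4*(-10) = 40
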